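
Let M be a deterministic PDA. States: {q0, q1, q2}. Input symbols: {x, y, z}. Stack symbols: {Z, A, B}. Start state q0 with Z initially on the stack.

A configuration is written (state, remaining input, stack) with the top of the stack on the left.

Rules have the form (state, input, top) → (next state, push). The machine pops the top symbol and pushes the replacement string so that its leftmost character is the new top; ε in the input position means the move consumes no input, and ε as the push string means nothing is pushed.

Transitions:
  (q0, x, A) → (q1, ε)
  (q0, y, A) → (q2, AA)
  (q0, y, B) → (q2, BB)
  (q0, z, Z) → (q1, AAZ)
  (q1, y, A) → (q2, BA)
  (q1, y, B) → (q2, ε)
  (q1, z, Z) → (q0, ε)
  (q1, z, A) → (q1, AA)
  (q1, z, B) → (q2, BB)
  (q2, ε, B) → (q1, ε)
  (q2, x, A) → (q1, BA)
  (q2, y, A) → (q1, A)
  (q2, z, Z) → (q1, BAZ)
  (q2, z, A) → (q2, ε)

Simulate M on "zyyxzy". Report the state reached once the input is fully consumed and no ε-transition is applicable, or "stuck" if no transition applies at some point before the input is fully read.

stuck

(q0, zyyxzy, Z)
  read z, top Z: go to q1, push AAZ → (q1, yyxzy, AAZ)
  read y, top A: go to q2, push BA → (q2, yxzy, BAAZ)
  ε-move, top B: go to q1, push ε → (q1, yxzy, AAZ)
  read y, top A: go to q2, push BA → (q2, xzy, BAAZ)
  ε-move, top B: go to q1, push ε → (q1, xzy, AAZ)
No transition for (q1, x, top A); M blocks with input xzy remaining.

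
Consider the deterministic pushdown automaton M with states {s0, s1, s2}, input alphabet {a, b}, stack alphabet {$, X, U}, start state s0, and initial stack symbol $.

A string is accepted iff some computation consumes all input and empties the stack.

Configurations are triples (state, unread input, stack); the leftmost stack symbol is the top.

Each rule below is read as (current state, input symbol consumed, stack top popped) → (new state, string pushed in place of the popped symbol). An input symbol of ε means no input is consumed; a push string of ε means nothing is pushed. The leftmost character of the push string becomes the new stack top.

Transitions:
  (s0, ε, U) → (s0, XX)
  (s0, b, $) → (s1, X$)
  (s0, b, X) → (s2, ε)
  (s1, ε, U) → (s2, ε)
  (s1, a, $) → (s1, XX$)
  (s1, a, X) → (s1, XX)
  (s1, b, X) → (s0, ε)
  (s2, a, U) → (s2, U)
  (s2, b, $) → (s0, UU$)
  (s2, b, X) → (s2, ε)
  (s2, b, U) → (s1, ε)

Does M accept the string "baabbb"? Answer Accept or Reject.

(s0, baabbb, $)
  read b, top $: go to s1, push X$ → (s1, aabbb, X$)
  read a, top X: go to s1, push XX → (s1, abbb, XX$)
  read a, top X: go to s1, push XX → (s1, bbb, XXX$)
  read b, top X: go to s0, push ε → (s0, bb, XX$)
  read b, top X: go to s2, push ε → (s2, b, X$)
  read b, top X: go to s2, push ε → (s2, ε, $)
All input consumed; stack is $, not empty, and no further ε-move applies.

Reject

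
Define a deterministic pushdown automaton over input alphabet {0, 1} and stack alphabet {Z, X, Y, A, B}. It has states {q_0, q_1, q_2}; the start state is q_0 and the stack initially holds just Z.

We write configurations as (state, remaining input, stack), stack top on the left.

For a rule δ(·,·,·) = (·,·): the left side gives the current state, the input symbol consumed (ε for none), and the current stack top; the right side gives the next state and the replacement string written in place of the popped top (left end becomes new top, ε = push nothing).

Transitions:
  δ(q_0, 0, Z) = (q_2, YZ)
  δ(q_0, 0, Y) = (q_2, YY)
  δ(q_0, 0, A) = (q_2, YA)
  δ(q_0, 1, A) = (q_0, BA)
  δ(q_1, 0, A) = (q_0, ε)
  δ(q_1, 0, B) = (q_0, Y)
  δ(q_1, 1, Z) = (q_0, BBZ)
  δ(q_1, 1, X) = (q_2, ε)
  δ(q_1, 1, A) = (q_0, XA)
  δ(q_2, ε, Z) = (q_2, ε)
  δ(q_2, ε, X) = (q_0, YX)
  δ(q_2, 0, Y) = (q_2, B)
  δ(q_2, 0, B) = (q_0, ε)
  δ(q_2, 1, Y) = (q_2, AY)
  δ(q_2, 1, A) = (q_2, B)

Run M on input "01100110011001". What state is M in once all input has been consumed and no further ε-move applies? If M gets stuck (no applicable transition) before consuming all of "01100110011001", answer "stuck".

(q_0, 01100110011001, Z)
  read 0, top Z: go to q_2, push YZ → (q_2, 1100110011001, YZ)
  read 1, top Y: go to q_2, push AY → (q_2, 100110011001, AYZ)
  read 1, top A: go to q_2, push B → (q_2, 00110011001, BYZ)
  read 0, top B: go to q_0, push ε → (q_0, 0110011001, YZ)
  read 0, top Y: go to q_2, push YY → (q_2, 110011001, YYZ)
  read 1, top Y: go to q_2, push AY → (q_2, 10011001, AYYZ)
  read 1, top A: go to q_2, push B → (q_2, 0011001, BYYZ)
  read 0, top B: go to q_0, push ε → (q_0, 011001, YYZ)
  read 0, top Y: go to q_2, push YY → (q_2, 11001, YYYZ)
  read 1, top Y: go to q_2, push AY → (q_2, 1001, AYYYZ)
  read 1, top A: go to q_2, push B → (q_2, 001, BYYYZ)
  read 0, top B: go to q_0, push ε → (q_0, 01, YYYZ)
  read 0, top Y: go to q_2, push YY → (q_2, 1, YYYYZ)
  read 1, top Y: go to q_2, push AY → (q_2, ε, AYYYYZ)
All input consumed; M is in state q_2.

q_2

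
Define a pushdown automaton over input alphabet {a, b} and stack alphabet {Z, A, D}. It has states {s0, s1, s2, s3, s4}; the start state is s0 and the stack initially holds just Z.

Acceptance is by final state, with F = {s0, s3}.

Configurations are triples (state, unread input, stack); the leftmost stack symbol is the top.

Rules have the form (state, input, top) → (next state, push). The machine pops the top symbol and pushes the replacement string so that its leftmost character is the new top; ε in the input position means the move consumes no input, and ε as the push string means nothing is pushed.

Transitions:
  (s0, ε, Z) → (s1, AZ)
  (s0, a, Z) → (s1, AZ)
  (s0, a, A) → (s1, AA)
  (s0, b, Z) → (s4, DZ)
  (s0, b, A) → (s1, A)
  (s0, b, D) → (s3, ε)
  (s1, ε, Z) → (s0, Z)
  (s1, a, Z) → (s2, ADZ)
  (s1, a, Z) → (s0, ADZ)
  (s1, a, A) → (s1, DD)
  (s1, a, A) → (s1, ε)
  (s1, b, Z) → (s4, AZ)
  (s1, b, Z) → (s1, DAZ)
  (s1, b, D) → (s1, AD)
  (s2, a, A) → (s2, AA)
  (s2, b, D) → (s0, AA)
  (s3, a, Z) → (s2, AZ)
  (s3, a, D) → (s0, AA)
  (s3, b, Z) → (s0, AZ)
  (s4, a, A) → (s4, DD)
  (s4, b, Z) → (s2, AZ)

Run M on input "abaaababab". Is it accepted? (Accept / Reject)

Reject

No computation consumes all input and reaches a final state.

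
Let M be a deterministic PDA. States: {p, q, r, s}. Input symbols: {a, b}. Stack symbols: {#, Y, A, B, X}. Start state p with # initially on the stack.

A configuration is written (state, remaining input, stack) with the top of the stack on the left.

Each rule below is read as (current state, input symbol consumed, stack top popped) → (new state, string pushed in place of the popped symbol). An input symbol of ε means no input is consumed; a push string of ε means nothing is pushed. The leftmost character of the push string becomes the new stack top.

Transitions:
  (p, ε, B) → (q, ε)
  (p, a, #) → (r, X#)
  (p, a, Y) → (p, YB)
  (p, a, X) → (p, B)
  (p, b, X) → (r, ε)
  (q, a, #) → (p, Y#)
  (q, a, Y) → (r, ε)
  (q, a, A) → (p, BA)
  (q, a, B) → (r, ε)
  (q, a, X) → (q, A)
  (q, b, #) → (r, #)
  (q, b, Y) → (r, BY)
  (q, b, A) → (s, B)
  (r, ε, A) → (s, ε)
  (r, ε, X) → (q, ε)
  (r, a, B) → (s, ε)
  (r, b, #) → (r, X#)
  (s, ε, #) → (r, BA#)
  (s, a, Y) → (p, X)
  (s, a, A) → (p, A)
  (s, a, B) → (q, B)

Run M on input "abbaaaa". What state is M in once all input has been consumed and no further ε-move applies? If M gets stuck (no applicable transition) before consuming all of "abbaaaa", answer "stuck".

p

(p, abbaaaa, #) ⊢ (r, bbaaaa, X#) ⊢ (q, bbaaaa, #) ⊢ (r, baaaa, #) ⊢ (r, aaaa, X#) ⊢ (q, aaaa, #) ⊢ (p, aaa, Y#) ⊢ (p, aa, YB#) ⊢ (p, a, YBB#) ⊢ (p, ε, YBBB#)
All input consumed; M is in state p.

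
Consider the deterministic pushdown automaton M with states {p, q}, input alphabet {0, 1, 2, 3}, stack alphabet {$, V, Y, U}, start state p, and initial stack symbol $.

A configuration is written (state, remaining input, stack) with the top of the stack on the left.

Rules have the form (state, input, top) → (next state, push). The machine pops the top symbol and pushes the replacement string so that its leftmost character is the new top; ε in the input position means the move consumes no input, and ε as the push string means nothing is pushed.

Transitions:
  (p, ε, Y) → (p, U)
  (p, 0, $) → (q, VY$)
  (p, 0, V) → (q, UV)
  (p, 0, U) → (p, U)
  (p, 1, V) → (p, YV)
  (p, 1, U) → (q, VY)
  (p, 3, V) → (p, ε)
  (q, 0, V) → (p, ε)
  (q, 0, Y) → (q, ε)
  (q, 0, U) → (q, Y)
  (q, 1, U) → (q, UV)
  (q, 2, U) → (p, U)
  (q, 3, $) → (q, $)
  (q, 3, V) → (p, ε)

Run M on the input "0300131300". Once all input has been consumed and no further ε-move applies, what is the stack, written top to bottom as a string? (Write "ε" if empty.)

(p, 0300131300, $)
  read 0, top $: go to q, push VY$ → (q, 300131300, VY$)
  read 3, top V: go to p, push ε → (p, 00131300, Y$)
  ε-move, top Y: go to p, push U → (p, 00131300, U$)
  read 0, top U: go to p, push U → (p, 0131300, U$)
  read 0, top U: go to p, push U → (p, 131300, U$)
  read 1, top U: go to q, push VY → (q, 31300, VY$)
  read 3, top V: go to p, push ε → (p, 1300, Y$)
  ε-move, top Y: go to p, push U → (p, 1300, U$)
  read 1, top U: go to q, push VY → (q, 300, VY$)
  read 3, top V: go to p, push ε → (p, 00, Y$)
  ε-move, top Y: go to p, push U → (p, 00, U$)
  read 0, top U: go to p, push U → (p, 0, U$)
  read 0, top U: go to p, push U → (p, ε, U$)
All input consumed in state p with stack U$.

U$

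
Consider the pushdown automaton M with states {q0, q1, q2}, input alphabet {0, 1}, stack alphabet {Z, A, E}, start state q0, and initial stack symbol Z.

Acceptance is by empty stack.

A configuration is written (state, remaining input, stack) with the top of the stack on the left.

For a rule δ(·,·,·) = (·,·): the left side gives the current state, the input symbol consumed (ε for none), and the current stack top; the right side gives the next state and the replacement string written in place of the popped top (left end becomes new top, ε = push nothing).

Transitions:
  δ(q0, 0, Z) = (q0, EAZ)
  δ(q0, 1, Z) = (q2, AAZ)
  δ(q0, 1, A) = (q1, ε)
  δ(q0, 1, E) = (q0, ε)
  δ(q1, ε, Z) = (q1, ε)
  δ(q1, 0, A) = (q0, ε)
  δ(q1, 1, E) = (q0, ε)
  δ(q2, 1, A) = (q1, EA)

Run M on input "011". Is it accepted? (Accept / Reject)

One accepting computation: (q0, 011, Z) ⊢ (q0, 11, EAZ) ⊢ (q0, 1, AZ) ⊢ (q1, ε, Z) ⊢ (q1, ε, ε)
All input consumed and the stack is empty.

Accept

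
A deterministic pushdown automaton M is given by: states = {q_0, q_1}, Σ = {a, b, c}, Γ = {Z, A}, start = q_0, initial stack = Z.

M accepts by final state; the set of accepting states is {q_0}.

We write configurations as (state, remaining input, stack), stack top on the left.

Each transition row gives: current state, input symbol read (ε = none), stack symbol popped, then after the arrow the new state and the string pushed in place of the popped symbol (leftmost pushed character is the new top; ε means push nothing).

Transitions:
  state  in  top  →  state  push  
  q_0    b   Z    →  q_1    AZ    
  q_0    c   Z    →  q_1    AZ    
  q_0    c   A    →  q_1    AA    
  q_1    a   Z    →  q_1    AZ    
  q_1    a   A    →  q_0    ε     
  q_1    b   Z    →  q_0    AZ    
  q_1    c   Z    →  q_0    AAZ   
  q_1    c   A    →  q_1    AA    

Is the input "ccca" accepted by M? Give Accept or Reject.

Accept

(q_0, ccca, Z)
  read c, top Z: go to q_1, push AZ → (q_1, cca, AZ)
  read c, top A: go to q_1, push AA → (q_1, ca, AAZ)
  read c, top A: go to q_1, push AA → (q_1, a, AAAZ)
  read a, top A: go to q_0, push ε → (q_0, ε, AAZ)
All input consumed; state q_0 ∈ F.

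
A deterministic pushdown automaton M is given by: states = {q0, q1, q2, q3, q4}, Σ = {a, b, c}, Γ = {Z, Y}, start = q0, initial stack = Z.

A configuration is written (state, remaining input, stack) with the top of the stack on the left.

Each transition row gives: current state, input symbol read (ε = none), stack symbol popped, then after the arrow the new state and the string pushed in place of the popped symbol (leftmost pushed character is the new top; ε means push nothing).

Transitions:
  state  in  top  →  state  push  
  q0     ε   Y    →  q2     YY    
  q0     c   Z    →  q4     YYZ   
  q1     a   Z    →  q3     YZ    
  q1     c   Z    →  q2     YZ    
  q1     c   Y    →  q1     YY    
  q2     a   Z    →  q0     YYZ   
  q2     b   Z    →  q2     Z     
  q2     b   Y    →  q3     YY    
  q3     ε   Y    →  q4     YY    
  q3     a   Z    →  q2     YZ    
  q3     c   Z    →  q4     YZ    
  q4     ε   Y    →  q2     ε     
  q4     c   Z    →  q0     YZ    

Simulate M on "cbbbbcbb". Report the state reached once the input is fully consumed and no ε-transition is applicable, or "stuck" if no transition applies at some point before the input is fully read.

stuck

(q0, cbbbbcbb, Z)
  read c, top Z: go to q4, push YYZ → (q4, bbbbcbb, YYZ)
  ε-move, top Y: go to q2, push ε → (q2, bbbbcbb, YZ)
  read b, top Y: go to q3, push YY → (q3, bbbcbb, YYZ)
  ε-move, top Y: go to q4, push YY → (q4, bbbcbb, YYYZ)
  ε-move, top Y: go to q2, push ε → (q2, bbbcbb, YYZ)
  read b, top Y: go to q3, push YY → (q3, bbcbb, YYYZ)
  ε-move, top Y: go to q4, push YY → (q4, bbcbb, YYYYZ)
  ε-move, top Y: go to q2, push ε → (q2, bbcbb, YYYZ)
  read b, top Y: go to q3, push YY → (q3, bcbb, YYYYZ)
  ε-move, top Y: go to q4, push YY → (q4, bcbb, YYYYYZ)
  ε-move, top Y: go to q2, push ε → (q2, bcbb, YYYYZ)
  read b, top Y: go to q3, push YY → (q3, cbb, YYYYYZ)
  ε-move, top Y: go to q4, push YY → (q4, cbb, YYYYYYZ)
  ε-move, top Y: go to q2, push ε → (q2, cbb, YYYYYZ)
No transition for (q2, c, top Y); M blocks with input cbb remaining.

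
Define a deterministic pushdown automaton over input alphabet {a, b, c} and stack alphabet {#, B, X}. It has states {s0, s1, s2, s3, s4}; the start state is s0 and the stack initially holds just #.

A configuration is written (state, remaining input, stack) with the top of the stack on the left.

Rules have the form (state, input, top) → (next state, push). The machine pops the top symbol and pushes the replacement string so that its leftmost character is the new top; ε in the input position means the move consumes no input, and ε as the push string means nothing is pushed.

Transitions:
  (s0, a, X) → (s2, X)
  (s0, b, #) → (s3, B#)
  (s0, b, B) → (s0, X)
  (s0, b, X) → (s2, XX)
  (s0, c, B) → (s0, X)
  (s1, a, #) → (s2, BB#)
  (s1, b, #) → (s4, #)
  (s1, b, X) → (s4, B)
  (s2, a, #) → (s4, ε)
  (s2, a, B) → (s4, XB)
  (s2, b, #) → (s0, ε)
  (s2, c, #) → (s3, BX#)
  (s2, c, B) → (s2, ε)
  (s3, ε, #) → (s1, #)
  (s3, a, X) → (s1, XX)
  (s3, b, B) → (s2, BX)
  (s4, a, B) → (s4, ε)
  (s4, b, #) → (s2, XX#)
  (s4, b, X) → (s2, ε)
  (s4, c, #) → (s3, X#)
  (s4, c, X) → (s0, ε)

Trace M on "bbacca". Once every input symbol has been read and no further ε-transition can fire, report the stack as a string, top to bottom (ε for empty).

XX#

(s0, bbacca, #)
  read b, top #: go to s3, push B# → (s3, bacca, B#)
  read b, top B: go to s2, push BX → (s2, acca, BX#)
  read a, top B: go to s4, push XB → (s4, cca, XBX#)
  read c, top X: go to s0, push ε → (s0, ca, BX#)
  read c, top B: go to s0, push X → (s0, a, XX#)
  read a, top X: go to s2, push X → (s2, ε, XX#)
All input consumed in state s2 with stack XX#.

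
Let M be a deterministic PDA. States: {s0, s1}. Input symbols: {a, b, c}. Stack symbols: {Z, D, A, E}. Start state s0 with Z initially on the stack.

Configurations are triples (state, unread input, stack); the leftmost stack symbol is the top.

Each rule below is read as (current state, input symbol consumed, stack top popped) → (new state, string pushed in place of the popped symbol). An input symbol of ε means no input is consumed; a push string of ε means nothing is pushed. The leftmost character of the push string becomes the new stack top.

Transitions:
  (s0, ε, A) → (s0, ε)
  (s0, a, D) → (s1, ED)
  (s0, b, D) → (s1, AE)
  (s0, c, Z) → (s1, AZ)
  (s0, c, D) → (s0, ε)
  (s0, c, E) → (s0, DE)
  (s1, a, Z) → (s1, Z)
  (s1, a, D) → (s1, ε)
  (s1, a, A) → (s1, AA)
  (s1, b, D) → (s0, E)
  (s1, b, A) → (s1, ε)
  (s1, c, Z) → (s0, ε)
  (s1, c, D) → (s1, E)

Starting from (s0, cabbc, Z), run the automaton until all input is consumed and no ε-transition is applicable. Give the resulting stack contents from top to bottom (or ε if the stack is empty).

(s0, cabbc, Z)
  read c, top Z: go to s1, push AZ → (s1, abbc, AZ)
  read a, top A: go to s1, push AA → (s1, bbc, AAZ)
  read b, top A: go to s1, push ε → (s1, bc, AZ)
  read b, top A: go to s1, push ε → (s1, c, Z)
  read c, top Z: go to s0, push ε → (s0, ε, ε)
All input consumed in state s0 with stack ε.

ε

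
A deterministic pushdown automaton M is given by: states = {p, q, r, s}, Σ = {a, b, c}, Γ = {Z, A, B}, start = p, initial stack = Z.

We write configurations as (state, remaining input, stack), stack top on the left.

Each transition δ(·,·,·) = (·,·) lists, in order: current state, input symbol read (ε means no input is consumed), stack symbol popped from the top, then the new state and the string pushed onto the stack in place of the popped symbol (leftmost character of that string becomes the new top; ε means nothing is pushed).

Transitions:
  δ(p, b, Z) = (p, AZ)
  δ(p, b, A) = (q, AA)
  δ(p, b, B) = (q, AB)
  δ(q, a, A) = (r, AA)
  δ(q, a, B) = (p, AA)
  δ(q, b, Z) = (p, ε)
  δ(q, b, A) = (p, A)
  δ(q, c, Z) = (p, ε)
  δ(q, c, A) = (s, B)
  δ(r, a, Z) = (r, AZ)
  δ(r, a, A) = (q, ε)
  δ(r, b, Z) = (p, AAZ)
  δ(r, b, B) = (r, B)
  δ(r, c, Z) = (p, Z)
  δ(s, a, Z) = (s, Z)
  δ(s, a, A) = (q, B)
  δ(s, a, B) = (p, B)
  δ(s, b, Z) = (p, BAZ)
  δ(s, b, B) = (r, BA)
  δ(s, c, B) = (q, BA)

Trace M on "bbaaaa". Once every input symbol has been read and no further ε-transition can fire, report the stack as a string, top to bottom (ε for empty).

AAZ

(p, bbaaaa, Z) ⊢ (p, baaaa, AZ) ⊢ (q, aaaa, AAZ) ⊢ (r, aaa, AAAZ) ⊢ (q, aa, AAZ) ⊢ (r, a, AAAZ) ⊢ (q, ε, AAZ)
All input consumed in state q with stack AAZ.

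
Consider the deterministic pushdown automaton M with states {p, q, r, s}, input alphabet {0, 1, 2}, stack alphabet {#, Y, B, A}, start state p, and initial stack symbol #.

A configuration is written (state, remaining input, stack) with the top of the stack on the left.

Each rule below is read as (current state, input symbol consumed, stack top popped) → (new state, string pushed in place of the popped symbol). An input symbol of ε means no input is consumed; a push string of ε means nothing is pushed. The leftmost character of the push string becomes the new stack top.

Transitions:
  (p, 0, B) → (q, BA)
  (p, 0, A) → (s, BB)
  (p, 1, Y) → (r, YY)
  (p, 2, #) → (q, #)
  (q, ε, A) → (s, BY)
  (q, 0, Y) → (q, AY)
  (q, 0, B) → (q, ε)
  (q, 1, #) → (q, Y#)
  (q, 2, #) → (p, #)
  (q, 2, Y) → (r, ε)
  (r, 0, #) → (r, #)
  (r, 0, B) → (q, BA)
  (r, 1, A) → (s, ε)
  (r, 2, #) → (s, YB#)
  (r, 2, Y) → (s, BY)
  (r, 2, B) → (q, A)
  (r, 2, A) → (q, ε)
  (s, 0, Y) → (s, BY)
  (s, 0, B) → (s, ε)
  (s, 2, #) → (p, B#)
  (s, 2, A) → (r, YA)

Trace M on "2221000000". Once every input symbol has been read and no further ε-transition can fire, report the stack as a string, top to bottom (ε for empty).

YY#

(p, 2221000000, #) ⊢ (q, 221000000, #) ⊢ (p, 21000000, #) ⊢ (q, 1000000, #) ⊢ (q, 000000, Y#) ⊢ (q, 00000, AY#) ⊢ (s, 00000, BYY#) ⊢ (s, 0000, YY#) ⊢ (s, 000, BYY#) ⊢ (s, 00, YY#) ⊢ (s, 0, BYY#) ⊢ (s, ε, YY#)
All input consumed in state s with stack YY#.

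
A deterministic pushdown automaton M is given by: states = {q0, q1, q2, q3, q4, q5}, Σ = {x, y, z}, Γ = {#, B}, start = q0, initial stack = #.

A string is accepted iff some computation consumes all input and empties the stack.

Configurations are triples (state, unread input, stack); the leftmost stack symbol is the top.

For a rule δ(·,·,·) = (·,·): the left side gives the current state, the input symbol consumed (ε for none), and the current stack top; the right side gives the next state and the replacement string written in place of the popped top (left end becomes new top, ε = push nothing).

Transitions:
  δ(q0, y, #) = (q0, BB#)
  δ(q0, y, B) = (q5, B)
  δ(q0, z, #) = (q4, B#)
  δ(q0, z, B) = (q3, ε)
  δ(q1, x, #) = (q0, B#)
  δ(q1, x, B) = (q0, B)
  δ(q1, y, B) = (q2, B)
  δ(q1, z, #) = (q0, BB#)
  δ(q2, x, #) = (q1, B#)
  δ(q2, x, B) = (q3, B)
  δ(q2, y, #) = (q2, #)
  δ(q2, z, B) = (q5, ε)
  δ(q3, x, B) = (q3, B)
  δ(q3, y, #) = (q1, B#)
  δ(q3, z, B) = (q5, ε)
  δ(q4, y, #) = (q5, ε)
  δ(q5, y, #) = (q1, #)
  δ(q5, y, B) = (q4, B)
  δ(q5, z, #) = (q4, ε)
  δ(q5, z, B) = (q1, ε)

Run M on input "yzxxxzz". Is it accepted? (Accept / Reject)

(q0, yzxxxzz, #)
  read y, top #: go to q0, push BB# → (q0, zxxxzz, BB#)
  read z, top B: go to q3, push ε → (q3, xxxzz, B#)
  read x, top B: go to q3, push B → (q3, xxzz, B#)
  read x, top B: go to q3, push B → (q3, xzz, B#)
  read x, top B: go to q3, push B → (q3, zz, B#)
  read z, top B: go to q5, push ε → (q5, z, #)
  read z, top #: go to q4, push ε → (q4, ε, ε)
All input consumed and the stack is empty.

Accept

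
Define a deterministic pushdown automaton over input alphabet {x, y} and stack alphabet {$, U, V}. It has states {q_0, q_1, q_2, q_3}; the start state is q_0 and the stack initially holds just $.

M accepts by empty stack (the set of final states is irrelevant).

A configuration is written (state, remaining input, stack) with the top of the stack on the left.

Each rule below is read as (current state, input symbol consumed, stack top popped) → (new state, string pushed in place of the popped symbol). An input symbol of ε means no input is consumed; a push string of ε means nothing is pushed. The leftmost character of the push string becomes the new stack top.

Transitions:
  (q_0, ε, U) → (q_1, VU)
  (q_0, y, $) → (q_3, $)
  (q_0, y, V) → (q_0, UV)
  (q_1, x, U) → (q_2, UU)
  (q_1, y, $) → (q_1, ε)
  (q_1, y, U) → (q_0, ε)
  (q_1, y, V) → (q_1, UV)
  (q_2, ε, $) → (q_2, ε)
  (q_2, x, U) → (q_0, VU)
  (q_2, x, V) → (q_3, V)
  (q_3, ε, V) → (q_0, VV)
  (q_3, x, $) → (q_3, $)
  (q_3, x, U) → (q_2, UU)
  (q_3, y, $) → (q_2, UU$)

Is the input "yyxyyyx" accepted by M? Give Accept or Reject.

(q_0, yyxyyyx, $) ⊢ (q_3, yxyyyx, $) ⊢ (q_2, xyyyx, UU$) ⊢ (q_0, yyyx, VUU$) ⊢ (q_0, yyx, UVUU$) ⊢ (q_1, yyx, VUVUU$) ⊢ (q_1, yx, UVUVUU$) ⊢ (q_0, x, VUVUU$)
No transition applies at (q_0, x, VUVUU$); input not fully consumed.

Reject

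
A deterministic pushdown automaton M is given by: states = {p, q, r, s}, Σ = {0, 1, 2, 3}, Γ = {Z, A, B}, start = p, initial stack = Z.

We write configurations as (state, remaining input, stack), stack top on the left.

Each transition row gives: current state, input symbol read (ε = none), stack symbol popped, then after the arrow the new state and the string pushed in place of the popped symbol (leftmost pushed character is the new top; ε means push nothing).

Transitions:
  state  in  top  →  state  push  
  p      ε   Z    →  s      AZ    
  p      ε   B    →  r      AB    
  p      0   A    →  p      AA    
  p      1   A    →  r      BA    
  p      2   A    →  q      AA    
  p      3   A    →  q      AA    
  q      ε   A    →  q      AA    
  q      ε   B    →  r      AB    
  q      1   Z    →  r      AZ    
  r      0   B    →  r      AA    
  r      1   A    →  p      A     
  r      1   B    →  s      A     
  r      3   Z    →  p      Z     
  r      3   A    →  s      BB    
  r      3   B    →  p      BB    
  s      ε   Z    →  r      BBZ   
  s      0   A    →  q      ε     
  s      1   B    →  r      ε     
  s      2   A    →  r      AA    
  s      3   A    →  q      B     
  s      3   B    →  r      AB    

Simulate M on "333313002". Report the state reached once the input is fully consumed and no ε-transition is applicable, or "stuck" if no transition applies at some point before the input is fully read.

stuck

(p, 333313002, Z) ⊢ (s, 333313002, AZ) ⊢ (q, 33313002, BZ) ⊢ (r, 33313002, ABZ) ⊢ (s, 3313002, BBBZ) ⊢ (r, 313002, ABBBZ) ⊢ (s, 13002, BBBBBZ) ⊢ (r, 3002, BBBBZ) ⊢ (p, 002, BBBBBZ) ⊢ (r, 002, ABBBBBZ)
No transition for (r, 0, top A); M blocks with input 002 remaining.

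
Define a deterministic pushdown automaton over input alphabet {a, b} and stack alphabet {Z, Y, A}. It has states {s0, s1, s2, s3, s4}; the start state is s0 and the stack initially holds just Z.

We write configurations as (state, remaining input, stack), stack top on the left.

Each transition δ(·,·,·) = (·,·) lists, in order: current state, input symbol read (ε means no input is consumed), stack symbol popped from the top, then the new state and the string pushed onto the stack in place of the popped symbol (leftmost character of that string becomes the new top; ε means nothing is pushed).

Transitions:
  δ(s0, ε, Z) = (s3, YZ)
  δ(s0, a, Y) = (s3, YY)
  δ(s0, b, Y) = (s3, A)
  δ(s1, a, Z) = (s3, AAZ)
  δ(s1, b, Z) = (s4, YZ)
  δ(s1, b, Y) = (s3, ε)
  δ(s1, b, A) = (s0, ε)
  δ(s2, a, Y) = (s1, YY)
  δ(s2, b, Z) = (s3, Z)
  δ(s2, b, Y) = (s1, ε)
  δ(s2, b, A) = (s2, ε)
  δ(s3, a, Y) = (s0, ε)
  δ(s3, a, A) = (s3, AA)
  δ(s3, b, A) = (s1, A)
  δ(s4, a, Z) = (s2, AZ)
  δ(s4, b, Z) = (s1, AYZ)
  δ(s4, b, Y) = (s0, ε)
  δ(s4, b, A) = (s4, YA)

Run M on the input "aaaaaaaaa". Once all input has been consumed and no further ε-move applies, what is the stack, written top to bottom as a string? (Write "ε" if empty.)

YZ

(s0, aaaaaaaaa, Z)
  ε-move, top Z: go to s3, push YZ → (s3, aaaaaaaaa, YZ)
  read a, top Y: go to s0, push ε → (s0, aaaaaaaa, Z)
  ε-move, top Z: go to s3, push YZ → (s3, aaaaaaaa, YZ)
  read a, top Y: go to s0, push ε → (s0, aaaaaaa, Z)
  ε-move, top Z: go to s3, push YZ → (s3, aaaaaaa, YZ)
  read a, top Y: go to s0, push ε → (s0, aaaaaa, Z)
  ε-move, top Z: go to s3, push YZ → (s3, aaaaaa, YZ)
  read a, top Y: go to s0, push ε → (s0, aaaaa, Z)
  ε-move, top Z: go to s3, push YZ → (s3, aaaaa, YZ)
  read a, top Y: go to s0, push ε → (s0, aaaa, Z)
  ε-move, top Z: go to s3, push YZ → (s3, aaaa, YZ)
  read a, top Y: go to s0, push ε → (s0, aaa, Z)
  ε-move, top Z: go to s3, push YZ → (s3, aaa, YZ)
  read a, top Y: go to s0, push ε → (s0, aa, Z)
  ε-move, top Z: go to s3, push YZ → (s3, aa, YZ)
  read a, top Y: go to s0, push ε → (s0, a, Z)
  ε-move, top Z: go to s3, push YZ → (s3, a, YZ)
  read a, top Y: go to s0, push ε → (s0, ε, Z)
  ε-move, top Z: go to s3, push YZ → (s3, ε, YZ)
All input consumed in state s3 with stack YZ.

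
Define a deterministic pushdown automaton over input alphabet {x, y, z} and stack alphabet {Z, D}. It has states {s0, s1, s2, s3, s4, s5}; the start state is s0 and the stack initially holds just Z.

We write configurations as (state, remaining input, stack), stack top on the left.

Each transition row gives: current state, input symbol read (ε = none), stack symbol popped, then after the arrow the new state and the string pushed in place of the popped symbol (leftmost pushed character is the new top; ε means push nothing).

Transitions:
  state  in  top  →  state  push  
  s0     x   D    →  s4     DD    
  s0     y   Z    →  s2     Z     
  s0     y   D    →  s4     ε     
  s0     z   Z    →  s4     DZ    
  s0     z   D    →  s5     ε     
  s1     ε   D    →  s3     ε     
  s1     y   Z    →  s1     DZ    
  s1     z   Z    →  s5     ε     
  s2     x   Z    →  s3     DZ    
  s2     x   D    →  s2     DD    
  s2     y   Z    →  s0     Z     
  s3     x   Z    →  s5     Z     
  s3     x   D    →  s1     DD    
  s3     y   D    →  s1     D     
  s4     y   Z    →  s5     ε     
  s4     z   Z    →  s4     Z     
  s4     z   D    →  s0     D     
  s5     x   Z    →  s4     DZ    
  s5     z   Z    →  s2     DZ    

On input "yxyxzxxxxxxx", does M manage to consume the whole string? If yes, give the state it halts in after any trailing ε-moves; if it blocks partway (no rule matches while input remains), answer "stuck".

s2

(s0, yxyxzxxxxxxx, Z)
  read y, top Z: go to s2, push Z → (s2, xyxzxxxxxxx, Z)
  read x, top Z: go to s3, push DZ → (s3, yxzxxxxxxx, DZ)
  read y, top D: go to s1, push D → (s1, xzxxxxxxx, DZ)
  ε-move, top D: go to s3, push ε → (s3, xzxxxxxxx, Z)
  read x, top Z: go to s5, push Z → (s5, zxxxxxxx, Z)
  read z, top Z: go to s2, push DZ → (s2, xxxxxxx, DZ)
  read x, top D: go to s2, push DD → (s2, xxxxxx, DDZ)
  read x, top D: go to s2, push DD → (s2, xxxxx, DDDZ)
  read x, top D: go to s2, push DD → (s2, xxxx, DDDDZ)
  read x, top D: go to s2, push DD → (s2, xxx, DDDDDZ)
  read x, top D: go to s2, push DD → (s2, xx, DDDDDDZ)
  read x, top D: go to s2, push DD → (s2, x, DDDDDDDZ)
  read x, top D: go to s2, push DD → (s2, ε, DDDDDDDDZ)
All input consumed; M is in state s2.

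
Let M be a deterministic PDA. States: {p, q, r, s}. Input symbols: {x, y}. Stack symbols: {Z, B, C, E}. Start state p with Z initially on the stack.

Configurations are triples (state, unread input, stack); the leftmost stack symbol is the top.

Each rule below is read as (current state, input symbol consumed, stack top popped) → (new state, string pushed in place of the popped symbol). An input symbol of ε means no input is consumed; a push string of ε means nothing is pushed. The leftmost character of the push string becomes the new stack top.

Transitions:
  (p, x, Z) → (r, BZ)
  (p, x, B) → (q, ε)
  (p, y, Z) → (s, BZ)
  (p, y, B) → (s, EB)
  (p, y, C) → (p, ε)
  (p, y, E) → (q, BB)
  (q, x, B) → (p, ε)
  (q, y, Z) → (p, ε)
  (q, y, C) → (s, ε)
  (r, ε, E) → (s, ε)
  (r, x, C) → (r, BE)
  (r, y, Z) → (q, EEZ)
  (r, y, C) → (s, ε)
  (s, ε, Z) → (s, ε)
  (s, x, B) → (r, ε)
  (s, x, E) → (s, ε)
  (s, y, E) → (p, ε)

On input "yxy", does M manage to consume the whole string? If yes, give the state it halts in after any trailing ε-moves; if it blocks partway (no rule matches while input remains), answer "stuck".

(p, yxy, Z)
  read y, top Z: go to s, push BZ → (s, xy, BZ)
  read x, top B: go to r, push ε → (r, y, Z)
  read y, top Z: go to q, push EEZ → (q, ε, EEZ)
All input consumed; M is in state q.

q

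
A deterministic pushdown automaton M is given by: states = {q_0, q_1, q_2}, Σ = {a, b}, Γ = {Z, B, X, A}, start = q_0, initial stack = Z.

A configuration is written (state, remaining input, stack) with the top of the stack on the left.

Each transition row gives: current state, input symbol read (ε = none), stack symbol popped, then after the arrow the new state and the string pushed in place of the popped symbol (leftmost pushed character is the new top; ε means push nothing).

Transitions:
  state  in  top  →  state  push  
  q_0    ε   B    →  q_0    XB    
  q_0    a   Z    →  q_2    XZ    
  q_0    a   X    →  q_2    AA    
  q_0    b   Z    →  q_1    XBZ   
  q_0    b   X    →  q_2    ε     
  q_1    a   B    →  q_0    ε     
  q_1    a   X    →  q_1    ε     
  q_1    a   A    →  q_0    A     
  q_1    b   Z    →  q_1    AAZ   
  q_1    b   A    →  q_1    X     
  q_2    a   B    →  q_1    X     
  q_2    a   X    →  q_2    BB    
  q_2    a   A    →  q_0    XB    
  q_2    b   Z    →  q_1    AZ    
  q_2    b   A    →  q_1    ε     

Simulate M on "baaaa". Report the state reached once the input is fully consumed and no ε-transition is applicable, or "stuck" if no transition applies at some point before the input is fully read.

(q_0, baaaa, Z)
  read b, top Z: go to q_1, push XBZ → (q_1, aaaa, XBZ)
  read a, top X: go to q_1, push ε → (q_1, aaa, BZ)
  read a, top B: go to q_0, push ε → (q_0, aa, Z)
  read a, top Z: go to q_2, push XZ → (q_2, a, XZ)
  read a, top X: go to q_2, push BB → (q_2, ε, BBZ)
All input consumed; M is in state q_2.

q_2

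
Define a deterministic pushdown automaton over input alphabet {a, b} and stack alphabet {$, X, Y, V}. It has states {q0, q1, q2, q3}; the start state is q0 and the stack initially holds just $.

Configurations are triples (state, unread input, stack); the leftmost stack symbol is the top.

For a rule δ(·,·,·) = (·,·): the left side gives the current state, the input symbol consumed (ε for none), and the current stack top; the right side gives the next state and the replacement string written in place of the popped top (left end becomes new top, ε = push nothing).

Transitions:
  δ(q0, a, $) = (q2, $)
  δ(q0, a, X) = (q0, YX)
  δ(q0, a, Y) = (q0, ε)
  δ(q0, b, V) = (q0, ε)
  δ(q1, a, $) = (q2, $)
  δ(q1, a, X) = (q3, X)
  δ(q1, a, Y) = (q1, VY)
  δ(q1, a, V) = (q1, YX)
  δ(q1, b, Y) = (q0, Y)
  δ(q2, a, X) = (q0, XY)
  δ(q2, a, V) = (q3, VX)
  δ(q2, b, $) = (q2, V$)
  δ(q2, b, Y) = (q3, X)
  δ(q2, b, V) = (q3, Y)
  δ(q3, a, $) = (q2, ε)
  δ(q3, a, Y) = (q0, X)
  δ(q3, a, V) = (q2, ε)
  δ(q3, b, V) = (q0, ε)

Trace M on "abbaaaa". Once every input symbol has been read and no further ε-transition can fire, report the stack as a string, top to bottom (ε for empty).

YX$

(q0, abbaaaa, $) ⊢ (q2, bbaaaa, $) ⊢ (q2, baaaa, V$) ⊢ (q3, aaaa, Y$) ⊢ (q0, aaa, X$) ⊢ (q0, aa, YX$) ⊢ (q0, a, X$) ⊢ (q0, ε, YX$)
All input consumed in state q0 with stack YX$.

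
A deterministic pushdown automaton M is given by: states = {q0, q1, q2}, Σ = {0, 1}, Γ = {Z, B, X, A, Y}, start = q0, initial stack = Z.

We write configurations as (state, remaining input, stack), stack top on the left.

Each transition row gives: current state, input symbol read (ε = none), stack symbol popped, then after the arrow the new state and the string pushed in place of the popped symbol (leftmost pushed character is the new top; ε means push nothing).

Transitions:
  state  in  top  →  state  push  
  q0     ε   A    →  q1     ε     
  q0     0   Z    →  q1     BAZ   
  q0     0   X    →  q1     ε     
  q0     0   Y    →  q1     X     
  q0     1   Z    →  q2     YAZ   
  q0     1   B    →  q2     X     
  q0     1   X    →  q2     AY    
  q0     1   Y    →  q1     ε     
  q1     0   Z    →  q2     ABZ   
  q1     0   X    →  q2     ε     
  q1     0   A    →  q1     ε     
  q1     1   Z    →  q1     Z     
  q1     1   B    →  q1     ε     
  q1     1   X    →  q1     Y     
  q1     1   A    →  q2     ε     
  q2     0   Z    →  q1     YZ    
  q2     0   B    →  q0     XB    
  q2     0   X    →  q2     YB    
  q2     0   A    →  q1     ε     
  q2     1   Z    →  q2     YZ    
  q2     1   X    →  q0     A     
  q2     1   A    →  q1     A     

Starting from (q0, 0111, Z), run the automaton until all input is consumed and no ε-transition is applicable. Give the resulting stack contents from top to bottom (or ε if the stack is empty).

(q0, 0111, Z)
  read 0, top Z: go to q1, push BAZ → (q1, 111, BAZ)
  read 1, top B: go to q1, push ε → (q1, 11, AZ)
  read 1, top A: go to q2, push ε → (q2, 1, Z)
  read 1, top Z: go to q2, push YZ → (q2, ε, YZ)
All input consumed in state q2 with stack YZ.

YZ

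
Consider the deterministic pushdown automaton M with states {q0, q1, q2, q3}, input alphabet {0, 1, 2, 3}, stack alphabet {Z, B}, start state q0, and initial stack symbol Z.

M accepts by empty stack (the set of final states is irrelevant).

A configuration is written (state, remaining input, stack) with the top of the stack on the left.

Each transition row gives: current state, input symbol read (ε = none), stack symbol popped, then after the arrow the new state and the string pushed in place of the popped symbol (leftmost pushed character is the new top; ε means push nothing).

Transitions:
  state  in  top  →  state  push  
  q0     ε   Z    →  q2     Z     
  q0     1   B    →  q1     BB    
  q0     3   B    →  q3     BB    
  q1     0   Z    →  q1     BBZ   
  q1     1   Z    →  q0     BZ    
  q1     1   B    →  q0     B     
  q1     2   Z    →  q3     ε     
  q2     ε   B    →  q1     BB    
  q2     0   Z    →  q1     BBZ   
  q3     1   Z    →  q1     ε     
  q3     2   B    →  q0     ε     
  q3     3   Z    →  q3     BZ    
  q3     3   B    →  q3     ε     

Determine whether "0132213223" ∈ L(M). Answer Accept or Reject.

(q0, 0132213223, Z) ⊢ (q2, 0132213223, Z) ⊢ (q1, 132213223, BBZ) ⊢ (q0, 32213223, BBZ) ⊢ (q3, 2213223, BBBZ) ⊢ (q0, 213223, BBZ)
No transition applies at (q0, 213223, BBZ); input not fully consumed.

Reject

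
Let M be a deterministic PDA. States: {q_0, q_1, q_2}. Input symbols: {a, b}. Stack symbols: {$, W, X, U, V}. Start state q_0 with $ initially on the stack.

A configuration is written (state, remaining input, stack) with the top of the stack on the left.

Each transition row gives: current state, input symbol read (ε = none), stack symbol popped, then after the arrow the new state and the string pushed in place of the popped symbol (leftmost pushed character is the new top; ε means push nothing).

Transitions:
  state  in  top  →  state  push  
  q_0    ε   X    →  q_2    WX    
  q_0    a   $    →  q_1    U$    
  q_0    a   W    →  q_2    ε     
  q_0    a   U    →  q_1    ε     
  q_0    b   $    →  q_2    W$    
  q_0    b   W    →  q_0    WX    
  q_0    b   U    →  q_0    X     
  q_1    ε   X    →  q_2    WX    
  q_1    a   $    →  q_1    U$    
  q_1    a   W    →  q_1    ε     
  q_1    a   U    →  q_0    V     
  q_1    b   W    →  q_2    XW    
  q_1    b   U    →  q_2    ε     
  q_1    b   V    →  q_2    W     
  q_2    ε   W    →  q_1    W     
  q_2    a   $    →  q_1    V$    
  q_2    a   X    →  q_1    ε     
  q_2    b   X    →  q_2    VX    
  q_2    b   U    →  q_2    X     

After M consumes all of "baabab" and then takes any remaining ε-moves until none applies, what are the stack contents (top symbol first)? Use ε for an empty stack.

(q_0, baabab, $)
  read b, top $: go to q_2, push W$ → (q_2, aabab, W$)
  ε-move, top W: go to q_1, push W → (q_1, aabab, W$)
  read a, top W: go to q_1, push ε → (q_1, abab, $)
  read a, top $: go to q_1, push U$ → (q_1, bab, U$)
  read b, top U: go to q_2, push ε → (q_2, ab, $)
  read a, top $: go to q_1, push V$ → (q_1, b, V$)
  read b, top V: go to q_2, push W → (q_2, ε, W$)
  ε-move, top W: go to q_1, push W → (q_1, ε, W$)
All input consumed in state q_1 with stack W$.

W$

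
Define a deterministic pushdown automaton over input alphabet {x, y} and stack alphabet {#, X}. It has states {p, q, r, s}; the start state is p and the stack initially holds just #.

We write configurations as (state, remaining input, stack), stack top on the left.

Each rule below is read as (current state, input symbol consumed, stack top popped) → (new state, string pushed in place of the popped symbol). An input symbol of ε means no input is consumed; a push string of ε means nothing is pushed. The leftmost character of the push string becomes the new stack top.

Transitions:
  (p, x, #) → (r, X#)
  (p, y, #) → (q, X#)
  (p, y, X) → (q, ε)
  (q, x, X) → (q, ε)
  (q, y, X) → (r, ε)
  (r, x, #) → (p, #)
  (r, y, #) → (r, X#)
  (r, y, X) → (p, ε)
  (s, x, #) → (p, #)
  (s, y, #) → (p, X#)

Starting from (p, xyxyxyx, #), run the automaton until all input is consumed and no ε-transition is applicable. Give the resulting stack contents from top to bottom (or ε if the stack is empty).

X#

(p, xyxyxyx, #)
  read x, top #: go to r, push X# → (r, yxyxyx, X#)
  read y, top X: go to p, push ε → (p, xyxyx, #)
  read x, top #: go to r, push X# → (r, yxyx, X#)
  read y, top X: go to p, push ε → (p, xyx, #)
  read x, top #: go to r, push X# → (r, yx, X#)
  read y, top X: go to p, push ε → (p, x, #)
  read x, top #: go to r, push X# → (r, ε, X#)
All input consumed in state r with stack X#.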